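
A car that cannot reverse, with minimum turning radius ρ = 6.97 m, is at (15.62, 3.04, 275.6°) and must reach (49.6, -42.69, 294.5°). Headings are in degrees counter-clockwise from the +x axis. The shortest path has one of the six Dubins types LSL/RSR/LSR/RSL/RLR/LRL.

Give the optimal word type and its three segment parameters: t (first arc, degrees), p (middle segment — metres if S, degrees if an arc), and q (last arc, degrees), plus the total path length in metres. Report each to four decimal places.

Let ψ = atan2(Δy, Δx) = atan2(-45.73, 33.98) = -53.3855° be the start→goal bearing.
Normalize: d = |goal − start| / ρ = 56.972566/6.97 = 8.173969, α = (θ_start − ψ) mod 360° = 328.9855° = 5.741881 rad, β = (θ_goal − ψ) mod 360° = 347.8855° = 6.071748 rad.
Common terms: sin α = -0.515254, cos α = 0.857037, sin β = -0.209865, cos β = 0.977730, cos(α−β) = 0.946085, d² = 66.813775. Work in radians in the unit-radius frame; every candidate has L = ρ·(t + p + q).
LSL: p² = 2 + d² − 2cos(α−β) + 2d(sin α − sin β) = 61.929122; p = √p² = 7.869506; φ = atan2(cos β − cos α, d + sin α − sin β) = 0.015337 rad; t = (φ − α) mod 2π = 0.556642 rad, q = (β − φ) mod 2π = 6.056411 rad → L = 6.97·(0.556642 + 7.869506 + 6.056411) = 6.97·14.482558 = 100.943432 m
RSR: p² = 2 + d² − 2cos(α−β) + 2d(sin β − sin α) = 71.914086; p = √p² = 8.480217; φ = atan2(cos α − cos β, d − sin α + sin β) = -0.014233 rad; t = (α − φ) mod 2π = 5.756114 rad, q = (φ − β) mod 2π = 0.197204 rad → L = 6.97·(5.756114 + 8.480217 + 0.197204) = 6.97·14.433535 = 100.601742 m
LSR: p² = d² − 2 + 2cos(α−β) + 2d(sin α + sin β) = 54.851735; p = √p² = 7.406196; φ = atan2(−cos α − cos β, d + sin α + sin β) − atan2(−2, p) = 0.022245 rad; t = (φ − α) mod 2π = 0.563549 rad, q = (φ − β) mod 2π = 0.233682 rad → L = 6.97·(0.563549 + 7.406196 + 0.233682) = 6.97·8.203427 = 57.177888 m
RSL: p² = d² − 2 + 2cos(α−β) − 2d(sin α + sin β) = 78.560156; p = √p² = 8.863417; φ = atan2(cos α + cos β, d − sin α − sin β) − atan2(2, p) = -0.018604 rad; t = (α − φ) mod 2π = 5.760485 rad, q = (β − φ) mod 2π = 6.090352 rad → L = 6.97·(5.760485 + 8.863417 + 6.090352) = 6.97·20.714254 = 144.378350 m
RLR: c = (6 − d² + 2cos(α−β) + 2d(sin α − sin β))/8 = -7.989261, |c| > 1 → infeasible
LRL: c = (6 − d² + 2cos(α−β) − 2d(sin α − sin β))/8 = -6.741140, |c| > 1 → infeasible
Shortest: LSR with L = 57.177888 m ≈ 57.1779 m
Convert LSR to answer units (arcs ×180/π): t = 0.563549·180/π = 32.2890°, p = ρ·p = 6.97·7.406196 = 51.6212 m, q = 0.233682·180/π = 13.3890°, L = 57.1779 m.

LSR: t = 32.2890°, p = 51.6212 m, q = 13.3890°, L = 57.1779 m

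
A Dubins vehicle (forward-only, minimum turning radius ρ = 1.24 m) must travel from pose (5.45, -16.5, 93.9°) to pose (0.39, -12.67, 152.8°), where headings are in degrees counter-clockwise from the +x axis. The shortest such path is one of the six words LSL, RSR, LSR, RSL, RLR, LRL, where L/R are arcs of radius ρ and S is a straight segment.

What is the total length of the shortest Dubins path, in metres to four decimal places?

6.4875 m

Let ψ = atan2(Δy, Δx) = atan2(3.83, -5.06) = 142.8773° be the start→goal bearing.
Normalize: d = |goal − start| / ρ = 6.346062/1.24 = 5.117792, α = (θ_start − ψ) mod 360° = 311.0227° = 5.428370 rad, β = (θ_goal − ψ) mod 360° = 9.9227° = 0.173184 rad.
Common terms: sin α = -0.754450, cos α = 0.656358, sin β = 0.172319, cos β = 0.985041, cos(α−β) = 0.516533, d² = 26.191792. Work in radians in the unit-radius frame; every candidate has L = ρ·(t + p + q).
LSL: p² = 2 + d² − 2cos(α−β) + 2d(sin α − sin β) = 17.672705; p = √p² = 4.203892; φ = atan2(cos β − cos α, d + sin α − sin β) = 0.078265 rad; t = (φ − α) mod 2π = 0.933081 rad, q = (β − φ) mod 2π = 0.094918 rad → L = 1.24·(0.933081 + 4.203892 + 0.094918) = 1.24·5.231891 = 6.487544 m
RSR: p² = 2 + d² − 2cos(α−β) + 2d(sin β − sin α) = 36.644747; p = √p² = 6.053490; φ = atan2(cos α − cos β, d − sin α + sin β) = -0.054323 rad; t = (α − φ) mod 2π = 5.482693 rad, q = (φ − β) mod 2π = 6.055678 rad → L = 1.24·(5.482693 + 6.053490 + 6.055678) = 1.24·17.591862 = 21.813909 m
LSR: p² = d² − 2 + 2cos(α−β) + 2d(sin α + sin β) = 19.266416; p = √p² = 4.389353; φ = atan2(−cos α − cos β, d + sin α + sin β) − atan2(−2, p) = 0.080315 rad; t = (φ − α) mod 2π = 0.935131 rad, q = (φ − β) mod 2π = 6.190317 rad → L = 1.24·(0.935131 + 4.389353 + 6.190317) = 1.24·11.514800 = 14.278352 m
RSL: p² = d² − 2 + 2cos(α−β) − 2d(sin α + sin β) = 31.183302; p = √p² = 5.584201; φ = atan2(cos α + cos β, d − sin α − sin β) − atan2(2, p) = -0.063537 rad; t = (α − φ) mod 2π = 5.491907 rad, q = (β − φ) mod 2π = 0.236721 rad → L = 1.24·(5.491907 + 5.584201 + 0.236721) = 1.24·11.312829 = 14.027908 m
RLR: c = (6 − d² + 2cos(α−β) + 2d(sin α − sin β))/8 = -3.580593, |c| > 1 → infeasible
LRL: c = (6 − d² + 2cos(α−β) − 2d(sin α − sin β))/8 = -1.209088, |c| > 1 → infeasible
Shortest: LSL with L = 6.487544 m ≈ 6.4875 m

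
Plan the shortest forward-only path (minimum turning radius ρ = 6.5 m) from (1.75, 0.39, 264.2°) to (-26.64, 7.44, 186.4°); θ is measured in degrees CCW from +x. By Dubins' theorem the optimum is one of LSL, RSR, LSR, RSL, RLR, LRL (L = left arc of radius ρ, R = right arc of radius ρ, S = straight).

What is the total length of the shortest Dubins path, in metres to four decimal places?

Let ψ = atan2(Δy, Δx) = atan2(7.05, -28.39) = 166.0540° be the start→goal bearing.
Normalize: d = |goal − start| / ρ = 29.252258/6.5 = 4.500347, α = (θ_start − ψ) mod 360° = 98.1460° = 1.712971 rad, β = (θ_goal − ψ) mod 360° = 20.3460° = 0.355104 rad.
Common terms: sin α = 0.989910, cos α = -0.141696, sin β = 0.347688, cos β = 0.937610, cos(α−β) = 0.211325, d² = 20.253127. Work in radians in the unit-radius frame; every candidate has L = ρ·(t + p + q).
LSL: p² = 2 + d² − 2cos(α−β) + 2d(sin α − sin β) = 27.610921; p = √p² = 5.254610; φ = atan2(cos β − cos α, d + sin α − sin β) = 0.206874 rad; t = (φ − α) mod 2π = 4.777089 rad, q = (β − φ) mod 2π = 0.148230 rad → L = 6.5·(4.777089 + 5.254610 + 0.148230) = 6.5·10.179929 = 66.169536 m
RSR: p² = 2 + d² − 2cos(α−β) + 2d(sin β − sin α) = 16.050033; p = √p² = 4.006249; φ = atan2(cos α − cos β, d − sin α + sin β) = -0.272776 rad; t = (α − φ) mod 2π = 1.985746 rad, q = (φ − β) mod 2π = 5.655305 rad → L = 6.5·(1.985746 + 4.006249 + 5.655305) = 6.5·11.647301 = 75.707455 m
LSR: p² = d² − 2 + 2cos(α−β) + 2d(sin α + sin β) = 30.715092; p = √p² = 5.542120; φ = atan2(−cos α − cos β, d + sin α + sin β) − atan2(−2, p) = 0.210829 rad; t = (φ − α) mod 2π = 4.781043 rad, q = (φ − β) mod 2π = 6.138910 rad → L = 6.5·(4.781043 + 5.542120 + 6.138910) = 6.5·16.462073 = 107.003474 m
RSL: p² = d² − 2 + 2cos(α−β) − 2d(sin α + sin β) = 6.636460; p = √p² = 2.576133; φ = atan2(cos α + cos β, d − sin α − sin β) − atan2(2, p) = -0.413624 rad; t = (α − φ) mod 2π = 2.126595 rad, q = (β − φ) mod 2π = 0.768728 rad → L = 6.5·(2.126595 + 2.576133 + 0.768728) = 6.5·5.471456 = 35.564463 m
RLR: c = (6 − d² + 2cos(α−β) + 2d(sin α − sin β))/8 = -1.006254, |c| > 1 → infeasible
LRL: c = (6 − d² + 2cos(α−β) − 2d(sin α − sin β))/8 = -2.451365, |c| > 1 → infeasible
Shortest: RSL with L = 35.564463 m ≈ 35.5645 m

35.5645 m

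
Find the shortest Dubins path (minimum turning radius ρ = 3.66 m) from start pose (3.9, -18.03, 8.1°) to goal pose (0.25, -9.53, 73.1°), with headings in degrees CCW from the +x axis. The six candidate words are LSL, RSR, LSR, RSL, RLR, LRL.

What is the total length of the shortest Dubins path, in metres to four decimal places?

Let ψ = atan2(Δy, Δx) = atan2(8.50, -3.65) = 113.2393° be the start→goal bearing.
Normalize: d = |goal − start| / ρ = 9.250541/3.66 = 2.527470, α = (θ_start − ψ) mod 360° = 254.8607° = 4.448159 rad, β = (θ_goal − ψ) mod 360° = 319.8607° = 5.582623 rad.
Common terms: sin α = -0.965294, cos α = -0.261166, sin β = -0.644648, cos β = 0.764480, cos(α−β) = 0.422618, d² = 6.388105. Work in radians in the unit-radius frame; every candidate has L = ρ·(t + p + q).
LSL: p² = 2 + d² − 2cos(α−β) + 2d(sin α − sin β) = 5.922020; p = √p² = 2.433520; φ = atan2(cos β − cos α, d + sin α − sin β) = 0.435061 rad; t = (φ − α) mod 2π = 2.270087 rad, q = (β − φ) mod 2π = 5.147562 rad → L = 3.66·(2.270087 + 2.433520 + 5.147562) = 3.66·9.851169 = 36.055280 m
RSR: p² = 2 + d² − 2cos(α−β) + 2d(sin β − sin α) = 9.163717; p = √p² = 3.027163; φ = atan2(cos α − cos β, d − sin α + sin β) = -0.345656 rad; t = (α − φ) mod 2π = 4.793815 rad, q = (φ − β) mod 2π = 0.354906 rad → L = 3.66·(4.793815 + 3.027163 + 0.354906) = 3.66·8.175884 = 29.923737 m
LSR: p² = d² − 2 + 2cos(α−β) + 2d(sin α + sin β) = -2.904816 < 0 → infeasible
RSL: p² = d² − 2 + 2cos(α−β) − 2d(sin α + sin β) = 13.371499; p = √p² = 3.656706; φ = atan2(cos α + cos β, d − sin α − sin β) − atan2(2, p) = -0.379436 rad; t = (α − φ) mod 2π = 4.827596 rad, q = (β − φ) mod 2π = 5.962060 rad → L = 3.66·(4.827596 + 3.656706 + 5.962060) = 3.66·14.446361 = 52.873682 m
RLR: c = (6 − d² + 2cos(α−β) + 2d(sin α − sin β))/8 = -0.145465; p = 2π − arccos c = 4.566406 rad; φ = atan2(cos α − cos β, d − sin α + sin β) = -0.345656 rad; t = (α − φ + p/2) mod 2π = 0.793833 rad, q = (α − β − t + p) mod 2π = 2.638109 rad → L = 3.66·(0.793833 + 4.566406 + 2.638109) = 3.66·7.998349 = 29.273957 m
LRL: c = (6 − d² + 2cos(α−β) − 2d(sin α − sin β))/8 = 0.259747; p = 2π − arccos c = 4.975150 rad; φ = atan2(cos β − cos α, d + sin α − sin β) = 0.435061 rad; t = (φ − α + p/2) mod 2π = 4.757662 rad, q = (β − α − t + p) mod 2π = 1.351951 rad → L = 3.66·(4.757662 + 4.975150 + 1.351951) = 3.66·11.084763 = 40.570234 m
Shortest: RLR with L = 29.273957 m ≈ 29.2740 m

29.2740 m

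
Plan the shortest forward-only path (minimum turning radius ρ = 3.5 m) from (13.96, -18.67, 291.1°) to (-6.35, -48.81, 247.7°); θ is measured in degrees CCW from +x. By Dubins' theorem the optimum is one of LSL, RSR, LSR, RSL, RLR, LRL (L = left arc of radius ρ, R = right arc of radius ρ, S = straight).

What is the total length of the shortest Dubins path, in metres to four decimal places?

36.8816 m

Let ψ = atan2(Δy, Δx) = atan2(-30.14, -20.31) = -123.9743° be the start→goal bearing.
Normalize: d = |goal − start| / ρ = 36.344404/3.5 = 10.384115, α = (θ_start − ψ) mod 360° = 55.0743° = 0.961227 rad, β = (θ_goal − ψ) mod 360° = 11.6743° = 0.203754 rad.
Common terms: sin α = 0.819895, cos α = 0.572514, sin β = 0.202348, cos β = 0.979314, cos(α−β) = 0.726575, d² = 107.829853. Work in radians in the unit-radius frame; every candidate has L = ρ·(t + p + q).
LSL: p² = 2 + d² − 2cos(α−β) + 2d(sin α − sin β) = 121.202069; p = √p² = 11.009181; φ = atan2(cos β − cos α, d + sin α − sin β) = 0.036959 rad; t = (φ − α) mod 2π = 5.358917 rad, q = (β − φ) mod 2π = 0.166795 rad → L = 3.5·(5.358917 + 11.009181 + 0.166795) = 3.5·16.534894 = 57.872127 m
RSR: p² = 2 + d² − 2cos(α−β) + 2d(sin β − sin α) = 95.551338; p = √p² = 9.775036; φ = atan2(cos α − cos β, d − sin α + sin β) = -0.041628 rad; t = (α − φ) mod 2π = 1.002856 rad, q = (φ − β) mod 2π = 6.037803 rad → L = 3.5·(1.002856 + 9.775036 + 6.037803) = 3.5·16.815695 = 58.854931 m
LSR: p² = d² − 2 + 2cos(α−β) + 2d(sin α + sin β) = 128.513169; p = √p² = 11.336365; φ = atan2(−cos α − cos β, d + sin α + sin β) − atan2(−2, p) = 0.039407 rad; t = (φ − α) mod 2π = 5.361365 rad, q = (φ − β) mod 2π = 6.118838 rad → L = 3.5·(5.361365 + 11.336365 + 6.118838) = 3.5·22.816568 = 79.857989 m
RSL: p² = d² − 2 + 2cos(α−β) − 2d(sin α + sin β) = 86.052836; p = √p² = 9.276467; φ = atan2(cos α + cos β, d − sin α − sin β) − atan2(2, p) = -0.048082 rad; t = (α − φ) mod 2π = 1.009310 rad, q = (β − φ) mod 2π = 0.251837 rad → L = 3.5·(1.009310 + 9.276467 + 0.251837) = 3.5·10.537613 = 36.881645 m
RLR: c = (6 − d² + 2cos(α−β) + 2d(sin α − sin β))/8 = -10.943917, |c| > 1 → infeasible
LRL: c = (6 − d² + 2cos(α−β) − 2d(sin α − sin β))/8 = -14.150259, |c| > 1 → infeasible
Shortest: RSL with L = 36.881645 m ≈ 36.8816 m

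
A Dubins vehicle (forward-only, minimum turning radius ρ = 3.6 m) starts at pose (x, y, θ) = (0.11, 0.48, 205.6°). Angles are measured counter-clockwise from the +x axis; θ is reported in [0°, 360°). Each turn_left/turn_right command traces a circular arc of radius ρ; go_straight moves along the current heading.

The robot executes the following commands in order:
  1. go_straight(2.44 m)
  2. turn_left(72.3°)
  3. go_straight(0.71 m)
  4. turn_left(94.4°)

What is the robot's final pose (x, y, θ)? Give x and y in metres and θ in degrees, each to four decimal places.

(0.3295, -8.0415, 12.3000°)

set_pose: (x, y, θ) = (0.1100, 0.4800, 205.6000°), ρ = 3.6
go_straight(2.44): x += 2.44·cos θ, y += 2.44·sin θ → (-2.0905, -0.5743, 205.6000°)
turn_left(72.3°): centre at ρ to the left, rotate +72.3° → (-4.1008, -4.3157, 277.9000°)
go_straight(0.71): x += 0.71·cos θ, y += 0.71·sin θ → (-4.0032, -5.0189, 277.9000°)
turn_left(94.4°): centre at ρ to the left, rotate +94.4° → (0.3295, -8.0415, 372.3000° ≡ 12.3000°)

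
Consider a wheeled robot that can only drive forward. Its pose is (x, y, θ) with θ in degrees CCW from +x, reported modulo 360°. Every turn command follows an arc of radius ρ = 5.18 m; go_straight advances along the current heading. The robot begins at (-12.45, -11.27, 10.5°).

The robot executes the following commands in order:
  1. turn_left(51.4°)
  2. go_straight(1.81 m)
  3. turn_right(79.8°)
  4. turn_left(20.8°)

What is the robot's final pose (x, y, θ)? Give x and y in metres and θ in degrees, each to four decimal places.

set_pose: (x, y, θ) = (-12.4500, -11.2700, 10.5000°), ρ = 5.18
turn_left(51.4°): centre at ρ to the left, rotate +51.4° → (-8.8246, -8.6166, 61.9000°)
go_straight(1.81): x += 1.81·cos θ, y += 1.81·sin θ → (-7.9720, -7.0199, 61.9000°)
turn_right(79.8°): centre at ρ to the right, rotate −79.8° → (-1.8105, -4.5305, -17.9000° ≡ 342.1000°)
turn_left(20.8°): centre at ρ to the left, rotate +20.8° → (0.0437, -4.7746, 362.9000° ≡ 2.9000°)

(0.0437, -4.7746, 2.9000°)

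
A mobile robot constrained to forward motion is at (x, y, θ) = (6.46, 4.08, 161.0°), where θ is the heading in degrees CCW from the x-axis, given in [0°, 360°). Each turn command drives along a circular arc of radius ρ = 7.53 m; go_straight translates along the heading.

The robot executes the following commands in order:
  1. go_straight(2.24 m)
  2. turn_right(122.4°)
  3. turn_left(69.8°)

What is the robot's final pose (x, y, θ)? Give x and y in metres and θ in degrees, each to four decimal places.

set_pose: (x, y, θ) = (6.4600, 4.0800, 161.0000°), ρ = 7.53
go_straight(2.24): x += 2.24·cos θ, y += 2.24·sin θ → (4.3420, 4.8093, 161.0000°)
turn_right(122.4°): centre at ρ to the right, rotate −122.4° → (2.0958, 17.8139, 38.6000°)
turn_left(69.8°): centre at ρ to the left, rotate +69.8° → (4.5430, 26.0756, 108.4000°)

(4.5430, 26.0756, 108.4000°)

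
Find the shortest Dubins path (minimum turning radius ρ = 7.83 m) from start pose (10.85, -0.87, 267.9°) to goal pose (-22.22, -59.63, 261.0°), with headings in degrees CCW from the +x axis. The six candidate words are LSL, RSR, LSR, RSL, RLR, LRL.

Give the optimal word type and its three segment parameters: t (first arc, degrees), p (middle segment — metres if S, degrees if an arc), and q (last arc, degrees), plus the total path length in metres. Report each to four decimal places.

RSL: t = 28.5492°, p = 60.7792 m, q = 21.6492°, L = 67.6393 m

Let ψ = atan2(Δy, Δx) = atan2(-58.76, -33.07) = -119.3707° be the start→goal bearing.
Normalize: d = |goal − start| / ρ = 67.426719/7.83 = 8.611331, α = (θ_start − ψ) mod 360° = 27.2707° = 0.475964 rad, β = (θ_goal − ψ) mod 360° = 20.3707° = 0.355536 rad.
Common terms: sin α = 0.458195, cos α = 0.888852, sin β = 0.348093, cos β = 0.937460, cos(α−β) = 0.992757, d² = 74.155017. Work in radians in the unit-radius frame; every candidate has L = ρ·(t + p + q).
LSL: p² = 2 + d² − 2cos(α−β) + 2d(sin α − sin β) = 76.065758; p = √p² = 8.721569; φ = atan2(cos β − cos α, d + sin α − sin β) = 0.005573 rad; t = (φ − α) mod 2π = 5.812795 rad, q = (β − φ) mod 2π = 0.349963 rad → L = 7.83·(5.812795 + 8.721569 + 0.349963) = 7.83·14.884326 = 116.544274 m
RSR: p² = 2 + d² − 2cos(α−β) + 2d(sin β − sin α) = 72.273246; p = √p² = 8.501367; φ = atan2(cos α − cos β, d − sin α + sin β) = -0.005718 rad; t = (α − φ) mod 2π = 0.481682 rad, q = (φ − β) mod 2π = 5.921932 rad → L = 7.83·(0.481682 + 8.501367 + 5.921932) = 7.83·14.904980 = 116.705996 m
LSR: p² = d² − 2 + 2cos(α−β) + 2d(sin α + sin β) = 88.026960; p = √p² = 9.382268; φ = atan2(−cos α − cos β, d + sin α + sin β) − atan2(−2, p) = 0.018477 rad; t = (φ − α) mod 2π = 5.825699 rad, q = (φ − β) mod 2π = 5.946126 rad → L = 7.83·(5.825699 + 9.382268 + 5.946126) = 7.83·21.154093 = 165.636551 m
RSL: p² = d² − 2 + 2cos(α−β) − 2d(sin α + sin β) = 60.254102; p = √p² = 7.762352; φ = atan2(cos α + cos β, d − sin α − sin β) − atan2(2, p) = -0.022313 rad; t = (α − φ) mod 2π = 0.498277 rad, q = (β − φ) mod 2π = 0.377849 rad → L = 7.83·(0.498277 + 7.762352 + 0.377849) = 7.83·8.638478 = 67.639285 m
RLR: c = (6 − d² + 2cos(α−β) + 2d(sin α − sin β))/8 = -8.034156, |c| > 1 → infeasible
LRL: c = (6 − d² + 2cos(α−β) − 2d(sin α − sin β))/8 = -8.508220, |c| > 1 → infeasible
Shortest: RSL with L = 67.639285 m ≈ 67.6393 m
Convert RSL to answer units (arcs ×180/π): t = 0.498277·180/π = 28.5492°, p = ρ·p = 7.83·7.762352 = 60.7792 m, q = 0.377849·180/π = 21.6492°, L = 67.6393 m.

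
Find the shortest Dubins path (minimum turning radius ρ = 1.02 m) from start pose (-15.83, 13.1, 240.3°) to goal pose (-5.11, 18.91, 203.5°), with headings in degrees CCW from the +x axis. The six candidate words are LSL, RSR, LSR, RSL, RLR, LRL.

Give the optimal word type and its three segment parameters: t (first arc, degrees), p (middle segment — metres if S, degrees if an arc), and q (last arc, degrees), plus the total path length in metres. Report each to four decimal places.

LSL: t = 147.4152°, p = 11.5679 m, q = 175.7848°, L = 17.3216 m

Let ψ = atan2(Δy, Δx) = atan2(5.81, 10.72) = 28.4567° be the start→goal bearing.
Normalize: d = |goal − start| / ρ = 12.193215/1.02 = 11.954133, α = (θ_start − ψ) mod 360° = 211.8433° = 3.697363 rad, β = (θ_goal − ψ) mod 360° = 175.0433° = 3.055082 rad.
Common terms: sin α = -0.527598, cos α = -0.849494, sin β = 0.086403, cos β = -0.996260, cos(α−β) = 0.800731, d² = 142.901288. Work in radians in the unit-radius frame; every candidate has L = ρ·(t + p + q).
LSL: p² = 2 + d² − 2cos(α−β) + 2d(sin α − sin β) = 128.620131; p = √p² = 11.341082; φ = atan2(cos β − cos α, d + sin α − sin β) = -0.012941 rad; t = (φ − α) mod 2π = 2.572881 rad, q = (β − φ) mod 2π = 3.068023 rad → L = 1.02·(2.572881 + 11.341082 + 3.068023) = 1.02·16.981986 = 17.321625 m
RSR: p² = 2 + d² − 2cos(α−β) + 2d(sin β − sin α) = 157.979519; p = √p² = 12.568990; φ = atan2(cos α − cos β, d − sin α + sin β) = 0.011677 rad; t = (α − φ) mod 2π = 3.685686 rad, q = (φ − β) mod 2π = 3.239781 rad → L = 1.02·(3.685686 + 12.568990 + 3.239781) = 1.02·19.494457 = 19.884346 m
LSR: p² = d² − 2 + 2cos(α−β) + 2d(sin α + sin β) = 131.954543; p = √p² = 11.487147; φ = atan2(−cos α − cos β, d + sin α + sin β) − atan2(−2, p) = 0.331347 rad; t = (φ − α) mod 2π = 2.917169 rad, q = (φ − β) mod 2π = 3.559450 rad → L = 1.02·(2.917169 + 11.487147 + 3.559450) = 1.02·17.963766 = 18.323042 m
RSL: p² = d² − 2 + 2cos(α−β) − 2d(sin α + sin β) = 153.050958; p = √p² = 12.371377; φ = atan2(cos α + cos β, d − sin α − sin β) − atan2(2, p) = -0.308098 rad; t = (α − φ) mod 2π = 4.005461 rad, q = (β − φ) mod 2π = 3.363180 rad → L = 1.02·(4.005461 + 12.371377 + 3.363180) = 1.02·19.740017 = 20.134818 m
RLR: c = (6 − d² + 2cos(α−β) + 2d(sin α − sin β))/8 = -18.747440, |c| > 1 → infeasible
LRL: c = (6 − d² + 2cos(α−β) − 2d(sin α − sin β))/8 = -15.077516, |c| > 1 → infeasible
Shortest: LSL with L = 17.321625 m ≈ 17.3216 m
Convert LSL to answer units (arcs ×180/π): t = 2.572881·180/π = 147.4152°, p = ρ·p = 1.02·11.341082 = 11.5679 m, q = 3.068023·180/π = 175.7848°, L = 17.3216 m.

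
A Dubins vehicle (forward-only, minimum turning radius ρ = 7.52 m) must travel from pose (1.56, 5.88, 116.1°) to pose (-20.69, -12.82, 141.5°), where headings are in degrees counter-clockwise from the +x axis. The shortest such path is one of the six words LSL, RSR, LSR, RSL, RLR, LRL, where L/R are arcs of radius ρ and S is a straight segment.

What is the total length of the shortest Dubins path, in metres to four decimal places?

Let ψ = atan2(Δy, Δx) = atan2(-18.70, -22.25) = -139.9546° be the start→goal bearing.
Normalize: d = |goal − start| / ρ = 29.064626/7.52 = 3.864977, α = (θ_start − ψ) mod 360° = 256.0546° = 4.468997 rad, β = (θ_goal − ψ) mod 360° = 281.4546° = 4.912310 rad.
Common terms: sin α = -0.970526, cos α = -0.240996, sin β = -0.980082, cos β = 0.198592, cos(α−β) = 0.903335, d² = 14.938046. Work in radians in the unit-radius frame; every candidate has L = ρ·(t + p + q).
LSL: p² = 2 + d² − 2cos(α−β) + 2d(sin α − sin β) = 15.205245; p = √p² = 3.899390; φ = atan2(cos β − cos α, d + sin α − sin β) = 0.112973 rad; t = (φ − α) mod 2π = 1.927161 rad, q = (β − φ) mod 2π = 4.799337 rad → L = 7.52·(1.927161 + 3.899390 + 4.799337) = 7.52·10.625889 = 79.906687 m
RSR: p² = 2 + d² − 2cos(α−β) + 2d(sin β − sin α) = 15.057507; p = √p² = 3.880400; φ = atan2(cos α − cos β, d − sin α + sin β) = -0.113528 rad; t = (α − φ) mod 2π = 4.582525 rad, q = (φ − β) mod 2π = 1.257347 rad → L = 7.52·(4.582525 + 3.880400 + 1.257347) = 7.52·9.720272 = 73.096446 m
LSR: p² = d² − 2 + 2cos(α−β) + 2d(sin α + sin β) = -0.333394 < 0 → infeasible
RSL: p² = d² − 2 + 2cos(α−β) − 2d(sin α + sin β) = 29.822828; p = √p² = 5.461028; φ = atan2(cos α + cos β, d − sin α − sin β) − atan2(2, p) = -0.358352 rad; t = (α − φ) mod 2π = 4.827349 rad, q = (β − φ) mod 2π = 5.270663 rad → L = 7.52·(4.827349 + 5.461028 + 5.270663) = 7.52·15.559040 = 117.003980 m
RLR: c = (6 − d² + 2cos(α−β) + 2d(sin α − sin β))/8 = -0.882188; p = 2π − arccos c = 3.631900 rad; φ = atan2(cos α − cos β, d − sin α + sin β) = -0.113528 rad; t = (α − φ + p/2) mod 2π = 0.115289 rad, q = (α − β − t + p) mod 2π = 3.073297 rad → L = 7.52·(0.115289 + 3.631900 + 3.073297) = 7.52·6.820486 = 51.290051 m
LRL: c = (6 − d² + 2cos(α−β) − 2d(sin α − sin β))/8 = -0.900656; p = 2π − arccos c = 3.591113 rad; φ = atan2(cos β − cos α, d + sin α − sin β) = 0.112973 rad; t = (φ − α + p/2) mod 2π = 3.722718 rad, q = (β − α − t + p) mod 2π = 0.311709 rad → L = 7.52·(3.722718 + 3.591113 + 0.311709) = 7.52·7.625540 = 57.344059 m
Shortest: RLR with L = 51.290051 m ≈ 51.2901 m

51.2901 m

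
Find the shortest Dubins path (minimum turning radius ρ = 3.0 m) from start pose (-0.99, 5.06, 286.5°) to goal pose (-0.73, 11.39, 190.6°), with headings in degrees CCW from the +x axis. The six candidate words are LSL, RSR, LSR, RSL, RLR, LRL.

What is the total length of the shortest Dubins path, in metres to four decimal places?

Let ψ = atan2(Δy, Δx) = atan2(6.33, 0.26) = 87.6479° be the start→goal bearing.
Normalize: d = |goal − start| / ρ = 6.335337/3.0 = 2.111779, α = (θ_start − ψ) mod 360° = 198.8521° = 3.470623 rad, β = (θ_goal − ψ) mod 360° = 102.9521° = 1.796852 rad.
Common terms: sin α = -0.323126, cos α = -0.946356, sin β = 0.974558, cos β = -0.224136, cos(α−β) = -0.102793, d² = 4.459611. Work in radians in the unit-radius frame; every candidate has L = ρ·(t + p + q).
LSL: p² = 2 + d² − 2cos(α−β) + 2d(sin α − sin β) = 1.184354; p = √p² = 1.088280; φ = atan2(cos β − cos α, d + sin α − sin β) = 0.725667 rad; t = (φ − α) mod 2π = 3.538229 rad, q = (β − φ) mod 2π = 1.071185 rad → L = 3.0·(3.538229 + 1.088280 + 1.071185) = 3.0·5.697695 = 17.093084 m
RSR: p² = 2 + d² − 2cos(α−β) + 2d(sin β − sin α) = 12.146039; p = √p² = 3.485117; φ = atan2(cos α − cos β, d − sin α + sin β) = -0.208743 rad; t = (α − φ) mod 2π = 3.679366 rad, q = (φ − β) mod 2π = 4.277590 rad → L = 3.0·(3.679366 + 3.485117 + 4.277590) = 3.0·11.442073 = 34.326218 m
LSR: p² = d² − 2 + 2cos(α−β) + 2d(sin α + sin β) = 5.005388; p = √p² = 2.237272; φ = atan2(−cos α − cos β, d + sin α + sin β) − atan2(−2, p) = 1.130143 rad; t = (φ − α) mod 2π = 3.942705 rad, q = (φ − β) mod 2π = 5.616476 rad → L = 3.0·(3.942705 + 2.237272 + 5.616476) = 3.0·11.796453 = 35.389360 m
RSL: p² = d² − 2 + 2cos(α−β) − 2d(sin α + sin β) = -0.497336 < 0 → infeasible
RLR: c = (6 − d² + 2cos(α−β) + 2d(sin α − sin β))/8 = -0.518255; p = 2π − arccos c = 4.167580 rad; φ = atan2(cos α − cos β, d − sin α + sin β) = -0.208743 rad; t = (α − φ + p/2) mod 2π = 5.763156 rad, q = (α − β − t + p) mod 2π = 0.078195 rad → L = 3.0·(5.763156 + 4.167580 + 0.078195) = 3.0·10.008931 = 30.026792 m
LRL: c = (6 − d² + 2cos(α−β) − 2d(sin α − sin β))/8 = 0.851956; p = 2π − arccos c = 5.732098 rad; φ = atan2(cos β − cos α, d + sin α − sin β) = 0.725667 rad; t = (φ − α + p/2) mod 2π = 0.121093 rad, q = (β − α − t + p) mod 2π = 3.937234 rad → L = 3.0·(0.121093 + 5.732098 + 3.937234) = 3.0·9.790426 = 29.371277 m
Shortest: LSL with L = 17.093084 m ≈ 17.0931 m

17.0931 m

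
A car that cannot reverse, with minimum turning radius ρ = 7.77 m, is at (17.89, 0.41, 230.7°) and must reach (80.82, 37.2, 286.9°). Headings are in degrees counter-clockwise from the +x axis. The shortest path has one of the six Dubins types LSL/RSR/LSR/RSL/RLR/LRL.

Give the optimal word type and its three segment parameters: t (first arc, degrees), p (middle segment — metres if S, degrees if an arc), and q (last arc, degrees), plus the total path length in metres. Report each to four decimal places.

Let ψ = atan2(Δy, Δx) = atan2(36.79, 62.93) = 30.3113° be the start→goal bearing.
Normalize: d = |goal − start| / ρ = 72.895055/7.77 = 9.381603, α = (θ_start − ψ) mod 360° = 200.3887° = 3.497442 rad, β = (θ_goal − ψ) mod 360° = 256.5887° = 4.478317 rad.
Common terms: sin α = -0.348387, cos α = -0.937351, sin β = -0.972730, cos β = -0.231940, cos(α−β) = 0.556296, d² = 88.014473. Work in radians in the unit-radius frame; every candidate has L = ρ·(t + p + q).
LSL: p² = 2 + d² − 2cos(α−β) + 2d(sin α − sin β) = 100.616562; p = √p² = 10.030781; φ = atan2(cos β − cos α, d + sin α − sin β) = 0.070383 rad; t = (φ − α) mod 2π = 2.856126 rad, q = (β − φ) mod 2π = 4.407935 rad → L = 7.77·(2.856126 + 10.030781 + 4.407935) = 7.77·17.294841 = 134.380915 m
RSR: p² = 2 + d² − 2cos(α−β) + 2d(sin β − sin α) = 77.187202; p = √p² = 8.785625; φ = atan2(cos α − cos β, d − sin α + sin β) = -0.080378 rad; t = (α − φ) mod 2π = 3.577820 rad, q = (φ − β) mod 2π = 1.724490 rad → L = 7.77·(3.577820 + 8.785625 + 1.724490) = 7.77·14.087935 = 109.463255 m
LSR: p² = d² − 2 + 2cos(α−β) + 2d(sin α + sin β) = 62.338675; p = √p² = 7.895484; φ = atan2(−cos α − cos β, d + sin α + sin β) − atan2(−2, p) = 0.392151 rad; t = (φ − α) mod 2π = 3.177894 rad, q = (φ − β) mod 2π = 2.197019 rad → L = 7.77·(3.177894 + 7.895484 + 2.197019) = 7.77·13.270397 = 103.110981 m
RSL: p² = d² − 2 + 2cos(α−β) − 2d(sin α + sin β) = 111.915454; p = √p² = 10.579010; φ = atan2(cos α + cos β, d − sin α − sin β) − atan2(2, p) = -0.295669 rad; t = (α − φ) mod 2π = 3.793111 rad, q = (β − φ) mod 2π = 4.773986 rad → L = 7.77·(3.793111 + 10.579010 + 4.773986) = 7.77·19.146107 = 148.765250 m
RLR: c = (6 − d² + 2cos(α−β) + 2d(sin α − sin β))/8 = -8.648400, |c| > 1 → infeasible
LRL: c = (6 − d² + 2cos(α−β) − 2d(sin α − sin β))/8 = -11.577070, |c| > 1 → infeasible
Shortest: LSR with L = 103.110981 m ≈ 103.1110 m
Convert LSR to answer units (arcs ×180/π): t = 3.177894·180/π = 182.0799°, p = ρ·p = 7.77·7.895484 = 61.3479 m, q = 2.197019·180/π = 125.8799°, L = 103.1110 m.

LSR: t = 182.0799°, p = 61.3479 m, q = 125.8799°, L = 103.1110 m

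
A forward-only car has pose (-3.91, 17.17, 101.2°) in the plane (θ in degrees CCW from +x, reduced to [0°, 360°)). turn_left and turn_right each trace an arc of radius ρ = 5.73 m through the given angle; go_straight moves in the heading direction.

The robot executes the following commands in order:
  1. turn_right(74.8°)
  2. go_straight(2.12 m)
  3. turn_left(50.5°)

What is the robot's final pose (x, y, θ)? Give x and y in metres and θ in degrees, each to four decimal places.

(4.0951, 28.1917, 76.9000°)

set_pose: (x, y, θ) = (-3.9100, 17.1700, 101.2000°), ρ = 5.73
turn_right(74.8°): centre at ρ to the right, rotate −74.8° → (-0.8369, 23.4154, 26.4000°)
go_straight(2.12): x += 2.12·cos θ, y += 2.12·sin θ → (1.0620, 24.3580, 26.4000°)
turn_left(50.5°): centre at ρ to the left, rotate +50.5° → (4.0951, 28.1917, 76.9000°)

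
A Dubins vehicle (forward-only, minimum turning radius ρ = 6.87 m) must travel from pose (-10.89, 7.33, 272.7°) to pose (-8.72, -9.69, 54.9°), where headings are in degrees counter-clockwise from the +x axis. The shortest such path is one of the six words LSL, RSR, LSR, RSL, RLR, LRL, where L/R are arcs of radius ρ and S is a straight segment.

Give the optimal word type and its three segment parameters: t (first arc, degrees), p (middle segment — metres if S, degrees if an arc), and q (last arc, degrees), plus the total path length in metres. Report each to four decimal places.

RLR: t = 80.2164°, p = 225.7599°, q = 3.3435°, L = 37.0887 m

Let ψ = atan2(Δy, Δx) = atan2(-17.02, 2.17) = -82.7342° be the start→goal bearing.
Normalize: d = |goal − start| / ρ = 17.157777/6.87 = 2.497493, α = (θ_start − ψ) mod 360° = 355.4342° = 6.203496 rad, β = (θ_goal − ψ) mod 360° = 137.6342° = 2.402169 rad.
Common terms: sin α = -0.079605, cos α = 0.996827, sin β = 0.673862, cos β = -0.738857, cos(α−β) = -0.790155, d² = 6.237471. Work in radians in the unit-radius frame; every candidate has L = ρ·(t + p + q).
LSL: p² = 2 + d² − 2cos(α−β) + 2d(sin α − sin β) = 6.054226; p = √p² = 2.460534; φ = atan2(cos β − cos α, d + sin α − sin β) = -0.783001 rad; t = (φ − α) mod 2π = 5.579874 rad, q = (β − φ) mod 2π = 3.185170 rad → L = 6.87·(5.579874 + 2.460534 + 3.185170) = 6.87·11.225577 = 77.119715 m
RSR: p² = 2 + d² − 2cos(α−β) + 2d(sin β − sin α) = 13.581337; p = √p² = 3.685287; φ = atan2(cos α − cos β, d − sin α + sin β) = 0.490398 rad; t = (α − φ) mod 2π = 5.713099 rad, q = (φ − β) mod 2π = 4.371414 rad → L = 6.87·(5.713099 + 3.685287 + 4.371414) = 6.87·13.769799 = 94.598519 m
LSR: p² = d² − 2 + 2cos(α−β) + 2d(sin α + sin β) = 5.625468; p = √p² = 2.371807; φ = atan2(−cos α − cos β, d + sin α + sin β) − atan2(−2, p) = 0.617311 rad; t = (φ − α) mod 2π = 0.697000 rad, q = (φ − β) mod 2π = 4.498327 rad → L = 6.87·(0.697000 + 2.371807 + 4.498327) = 6.87·7.567133 = 51.986206 m
RSL: p² = d² − 2 + 2cos(α−β) − 2d(sin α + sin β) = -0.311146 < 0 → infeasible
RLR: c = (6 − d² + 2cos(α−β) + 2d(sin α − sin β))/8 = -0.697667; p = 2π − arccos c = 3.940253 rad; φ = atan2(cos α − cos β, d − sin α + sin β) = 0.490398 rad; t = (α − φ + p/2) mod 2π = 1.400040 rad, q = (α − β − t + p) mod 2π = 0.058355 rad → L = 6.87·(1.400040 + 3.940253 + 0.058355) = 6.87·5.398648 = 37.088710 m
LRL: c = (6 − d² + 2cos(α−β) − 2d(sin α − sin β))/8 = 0.243222; p = 2π − arccos c = 4.958075 rad; φ = atan2(cos β − cos α, d + sin α − sin β) = -0.783001 rad; t = (φ − α + p/2) mod 2π = 1.775726 rad, q = (β − α − t + p) mod 2π = 5.664207 rad → L = 6.87·(1.775726 + 4.958075 + 5.664207) = 6.87·12.398008 = 85.174316 m
Shortest: RLR with L = 37.088710 m ≈ 37.0887 m
Convert RLR to answer units (arcs ×180/π): t = 1.400040·180/π = 80.2164°, p = 3.940253·180/π = 225.7599°, q = 0.058355·180/π = 3.3435°, L = 37.0887 m.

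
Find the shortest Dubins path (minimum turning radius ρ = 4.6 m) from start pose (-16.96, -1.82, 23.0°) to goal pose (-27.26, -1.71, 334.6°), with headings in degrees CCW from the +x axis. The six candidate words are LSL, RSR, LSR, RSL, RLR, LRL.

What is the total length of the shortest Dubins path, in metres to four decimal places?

31.5465 m

Let ψ = atan2(Δy, Δx) = atan2(0.11, -10.30) = 179.3881° be the start→goal bearing.
Normalize: d = |goal − start| / ρ = 10.300587/4.6 = 2.239258, α = (θ_start − ψ) mod 360° = 203.6119° = 3.553698 rad, β = (θ_goal − ψ) mod 360° = 155.2119° = 2.708958 rad.
Common terms: sin α = -0.400539, cos α = -0.916280, sin β = 0.419264, cos β = -0.907864, cos(α−β) = 0.663926, d² = 5.014277. Work in radians in the unit-radius frame; every candidate has L = ρ·(t + p + q).
LSL: p² = 2 + d² − 2cos(α−β) + 2d(sin α − sin β) = 2.014924; p = √p² = 1.419480; φ = atan2(cos β − cos α, d + sin α − sin β) = 0.005929 rad; t = (φ − α) mod 2π = 2.735416 rad, q = (β − φ) mod 2π = 2.703030 rad → L = 4.6·(2.735416 + 1.419480 + 2.703030) = 4.6·6.857926 = 31.546460 m
RSR: p² = 2 + d² − 2cos(α−β) + 2d(sin β − sin α) = 9.357925; p = √p² = 3.059073; φ = atan2(cos α − cos β, d − sin α + sin β) = -0.002751 rad; t = (α − φ) mod 2π = 3.556449 rad, q = (φ − β) mod 2π = 3.571476 rad → L = 4.6·(3.556449 + 3.059073 + 3.571476) = 4.6·10.186997 = 46.860187 m
LSR: p² = d² − 2 + 2cos(α−β) + 2d(sin α + sin β) = 4.425990; p = √p² = 2.103804; φ = atan2(−cos α − cos β, d + sin α + sin β) − atan2(−2, p) = 1.439627 rad; t = (φ − α) mod 2π = 4.169115 rad, q = (φ − β) mod 2π = 5.013854 rad → L = 4.6·(4.169115 + 2.103804 + 5.013854) = 4.6·11.286772 = 51.919153 m
RSL: p² = d² − 2 + 2cos(α−β) − 2d(sin α + sin β) = 4.258269; p = √p² = 2.063557; φ = atan2(cos α + cos β, d − sin α − sin β) − atan2(2, p) = -1.457466 rad; t = (α − φ) mod 2π = 5.011164 rad, q = (β − φ) mod 2π = 4.166424 rad → L = 4.6·(5.011164 + 2.063557 + 4.166424) = 4.6·11.241145 = 51.709269 m
RLR: c = (6 − d² + 2cos(α−β) + 2d(sin α − sin β))/8 = -0.169741; p = 2π − arccos c = 4.541823 rad; φ = atan2(cos α − cos β, d − sin α + sin β) = -0.002751 rad; t = (α − φ + p/2) mod 2π = 5.827360 rad, q = (α − β − t + p) mod 2π = 5.842387 rad → L = 4.6·(5.827360 + 4.541823 + 5.842387) = 4.6·16.211570 = 74.573221 m
LRL: c = (6 − d² + 2cos(α−β) − 2d(sin α − sin β))/8 = 0.748134; p = 2π − arccos c = 5.557635 rad; φ = atan2(cos β − cos α, d + sin α − sin β) = 0.005929 rad; t = (φ − α + p/2) mod 2π = 5.514234 rad, q = (β − α − t + p) mod 2π = 5.481847 rad → L = 4.6·(5.514234 + 5.557635 + 5.481847) = 4.6·16.553716 = 76.147095 m
Shortest: LSL with L = 31.546460 m ≈ 31.5465 m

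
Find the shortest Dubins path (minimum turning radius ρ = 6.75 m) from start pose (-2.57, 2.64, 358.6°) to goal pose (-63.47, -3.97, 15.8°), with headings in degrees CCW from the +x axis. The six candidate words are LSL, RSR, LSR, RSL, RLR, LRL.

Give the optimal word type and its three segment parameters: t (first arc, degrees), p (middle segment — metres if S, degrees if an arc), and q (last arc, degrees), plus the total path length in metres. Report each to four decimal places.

RSR: t = 172.4397°, p = 59.2393 m, q = 170.3603°, L = 99.6244 m

Let ψ = atan2(Δy, Δx) = atan2(-6.61, -60.90) = -173.8054° be the start→goal bearing.
Normalize: d = |goal − start| / ρ = 61.257670/6.75 = 9.075210, α = (θ_start − ψ) mod 360° = 172.4054° = 3.009043 rad, β = (θ_goal − ψ) mod 360° = 189.6054° = 3.309239 rad.
Common terms: sin α = 0.132162, cos α = -0.991228, sin β = -0.166862, cos β = -0.985980, cos(α−β) = 0.955278, d² = 82.359443. Work in radians in the unit-radius frame; every candidate has L = ρ·(t + p + q).
LSL: p² = 2 + d² − 2cos(α−β) + 2d(sin α − sin β) = 87.876309; p = √p² = 9.374236; φ = atan2(cos β − cos α, d + sin α − sin β) = 0.000560 rad; t = (φ − α) mod 2π = 3.274702 rad, q = (β − φ) mod 2π = 3.308679 rad → L = 6.75·(3.274702 + 9.374236 + 3.308679) = 6.75·15.957618 = 107.713924 m
RSR: p² = 2 + d² − 2cos(α−β) + 2d(sin β − sin α) = 77.021463; p = √p² = 8.776187; φ = atan2(cos α − cos β, d − sin α + sin β) = -0.000598 rad; t = (α − φ) mod 2π = 3.009641 rad, q = (φ − β) mod 2π = 2.973348 rad → L = 6.75·(3.009641 + 8.776187 + 2.973348) = 6.75·14.759176 = 99.624438 m
LSR: p² = d² − 2 + 2cos(α−β) + 2d(sin α + sin β) = 81.640174; p = √p² = 9.035495; φ = atan2(−cos α − cos β, d + sin α + sin β) − atan2(−2, p) = 0.433152 rad; t = (φ − α) mod 2π = 3.707295 rad, q = (φ − β) mod 2π = 3.407098 rad → L = 6.75·(3.707295 + 9.035495 + 3.407098) = 6.75·16.149888 = 109.011743 m
RSL: p² = d² − 2 + 2cos(α−β) − 2d(sin α + sin β) = 82.899824; p = √p² = 9.104934; φ = atan2(cos α + cos β, d − sin α − sin β) − atan2(2, p) = -0.429952 rad; t = (α − φ) mod 2π = 3.438994 rad, q = (β − φ) mod 2π = 3.739191 rad → L = 6.75·(3.438994 + 9.104934 + 3.739191) = 6.75·16.283119 = 109.911054 m
RLR: c = (6 − d² + 2cos(α−β) + 2d(sin α − sin β))/8 = -8.627683, |c| > 1 → infeasible
LRL: c = (6 − d² + 2cos(α−β) − 2d(sin α − sin β))/8 = -9.984539, |c| > 1 → infeasible
Shortest: RSR with L = 99.624438 m ≈ 99.6244 m
Convert RSR to answer units (arcs ×180/π): t = 3.009641·180/π = 172.4397°, p = ρ·p = 6.75·8.776187 = 59.2393 m, q = 2.973348·180/π = 170.3603°, L = 99.6244 m.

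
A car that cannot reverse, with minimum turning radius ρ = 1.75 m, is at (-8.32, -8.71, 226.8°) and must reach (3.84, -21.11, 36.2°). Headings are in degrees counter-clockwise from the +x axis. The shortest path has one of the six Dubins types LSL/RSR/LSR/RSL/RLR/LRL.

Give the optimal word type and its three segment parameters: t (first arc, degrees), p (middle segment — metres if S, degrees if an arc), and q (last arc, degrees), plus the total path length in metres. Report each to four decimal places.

LSL: t = 88.3776°, p = 13.8881 m, q = 81.0224°, L = 19.0621 m

Let ψ = atan2(Δy, Δx) = atan2(-12.40, 12.16) = -45.5599° be the start→goal bearing.
Normalize: d = |goal − start| / ρ = 17.367372/1.75 = 9.924212, α = (θ_start − ψ) mod 360° = 272.3599° = 4.753577 rad, β = (θ_goal − ψ) mod 360° = 81.7599° = 1.426979 rad.
Common terms: sin α = -0.999152, cos α = 0.041176, sin β = 0.989676, cos β = 0.143322, cos(α−β) = -0.982935, d² = 98.489992. Work in radians in the unit-radius frame; every candidate has L = ρ·(t + p + q).
LSL: p² = 2 + d² − 2cos(α−β) + 2d(sin α − sin β) = 62.980759; p = √p² = 7.936042; φ = atan2(cos β − cos α, d + sin α − sin β) = 0.012872 rad; t = (φ − α) mod 2π = 1.542480 rad, q = (β − φ) mod 2π = 1.414108 rad → L = 1.75·(1.542480 + 7.936042 + 1.414108) = 1.75·10.892630 = 19.062102 m
RSR: p² = 2 + d² − 2cos(α−β) + 2d(sin β − sin α) = 141.930966; p = √p² = 11.913478; φ = atan2(cos α − cos β, d − sin α + sin β) = -0.008574 rad; t = (α − φ) mod 2π = 4.762151 rad, q = (φ − β) mod 2π = 4.847632 rad → L = 1.75·(4.762151 + 11.913478 + 4.847632) = 1.75·21.523261 = 37.665707 m
LSR: p² = d² − 2 + 2cos(α−β) + 2d(sin α + sin β) = 94.336041; p = √p² = 9.712674; φ = atan2(−cos α − cos β, d + sin α + sin β) − atan2(−2, p) = 0.184472 rad; t = (φ − α) mod 2π = 1.714080 rad, q = (φ − β) mod 2π = 5.040678 rad → L = 1.75·(1.714080 + 9.712674 + 5.040678) = 1.75·16.467433 = 28.818007 m
RSL: p² = d² − 2 + 2cos(α−β) − 2d(sin α + sin β) = 94.712201; p = √p² = 9.732019; φ = atan2(cos α + cos β, d − sin α − sin β) − atan2(2, p) = -0.184114 rad; t = (α − φ) mod 2π = 4.937691 rad, q = (β − φ) mod 2π = 1.611093 rad → L = 1.75·(4.937691 + 9.732019 + 1.611093) = 1.75·16.280804 = 28.491407 m
RLR: c = (6 − d² + 2cos(α−β) + 2d(sin α − sin β))/8 = -16.741371, |c| > 1 → infeasible
LRL: c = (6 − d² + 2cos(α−β) − 2d(sin α − sin β))/8 = -6.872595, |c| > 1 → infeasible
Shortest: LSL with L = 19.062102 m ≈ 19.0621 m
Convert LSL to answer units (arcs ×180/π): t = 1.542480·180/π = 88.3776°, p = ρ·p = 1.75·7.936042 = 13.8881 m, q = 1.414108·180/π = 81.0224°, L = 19.0621 m.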